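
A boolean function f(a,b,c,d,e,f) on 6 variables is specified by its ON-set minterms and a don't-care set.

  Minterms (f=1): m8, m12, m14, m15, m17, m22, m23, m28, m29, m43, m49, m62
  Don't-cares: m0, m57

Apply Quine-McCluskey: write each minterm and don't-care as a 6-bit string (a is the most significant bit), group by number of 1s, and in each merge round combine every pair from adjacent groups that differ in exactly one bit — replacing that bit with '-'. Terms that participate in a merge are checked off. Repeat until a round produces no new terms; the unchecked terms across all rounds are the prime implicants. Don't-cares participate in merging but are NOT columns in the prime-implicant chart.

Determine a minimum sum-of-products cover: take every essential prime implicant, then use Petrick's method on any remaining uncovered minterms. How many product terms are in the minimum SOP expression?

7

[col 0] 000000*, 001000*, 001100*, 001110*, 001111*, 010001*, 010110*, 010111*, 011100*, 011101*, 101011, 110001*, 111001*, 111110
[col 1] -10001, 0-1100, 00-000, 001-00, 0011-0, 00111-, 01011-, 01110-, 11-001
Prime implicants: -10001, 0-1100, 00-000, 001-00, 0011-0, 00111-, 01011-, 01110-, 101011, 11-001, 111110
PI chart (minterm → PIs covering it):
  8 | 00-000,001-00
  12 | 0-1100,001-00,0011-0
  14 | 0011-0,00111-
  15 | 00111-  (sole → essential)
  17 | -10001  (sole → essential)
  22 | 01011-  (sole → essential)
  23 | 01011-  (sole → essential)
  28 | 0-1100,01110-
  29 | 01110-  (sole → essential)
  43 | 101011  (sole → essential)
  49 | -10001,11-001
  62 | 111110  (sole → essential)
Essential prime implicants: -10001, 00111-, 01011-, 01110-, 101011, 111110
Petrick residual → 001-00
Minimum SOP uses 7 PIs: bc'd'e'f + a'b'ce'f' + a'b'cde + a'bc'de + a'bcde' + ab'cd'ef + abcdef'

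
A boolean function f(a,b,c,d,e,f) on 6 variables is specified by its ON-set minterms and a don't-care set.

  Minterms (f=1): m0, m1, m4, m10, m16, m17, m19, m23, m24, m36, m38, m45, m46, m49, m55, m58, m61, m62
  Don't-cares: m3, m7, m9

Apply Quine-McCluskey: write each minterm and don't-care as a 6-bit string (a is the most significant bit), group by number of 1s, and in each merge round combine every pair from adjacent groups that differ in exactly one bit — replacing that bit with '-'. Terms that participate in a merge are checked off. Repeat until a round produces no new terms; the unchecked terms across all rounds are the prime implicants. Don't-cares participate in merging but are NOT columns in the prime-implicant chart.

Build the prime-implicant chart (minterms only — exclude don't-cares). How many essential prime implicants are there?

size-2^0 implicants → 000000(✓)  000001(✓)  000011(✓)  000100(✓)  000111(✓)  001001(✓)  001010  010000(✓)  010001(✓)  010011(✓)  010111(✓)  011000(✓)  100100(✓)  100110(✓)  101101(✓)  101110(✓)  110001(✓)  110111(✓)  111010(✓)  111101(✓)  111110(✓)
size-2^1 implicants → -00100  -10001  -10111  0-0000(✓)  0-0001(✓)  0-0011(✓)  0-0111(✓)  00-001  000-00  000-11(✓)  0000-1(✓)  00000-(✓)  01-000  010-11(✓)  0100-1(✓)  01000-(✓)  1-1101  1-1110  10-110  1001-0  111-10
size-2^2 implicants → 0-0-11  0-00-1  0-000-
Unchecked terms (primes): -00100, -10001, -10111, 0-0-11, 0-00-1, 0-000-, 00-001, 000-00, 001010, 01-000, 1-1101, 1-1110, 10-110, 1001-0, 111-10
Minterm coverage:
  m0 ⊆ 0-000-,000-00
  m1 ⊆ 0-00-1,0-000-,00-001
  m4 ⊆ -00100,000-00
  m10 ⊆ 001010 [E]
  m16 ⊆ 0-000-,01-000
  m17 ⊆ -10001,0-00-1,0-000-
  m19 ⊆ 0-0-11,0-00-1
  m23 ⊆ -10111,0-0-11
  m24 ⊆ 01-000 [E]
  m36 ⊆ -00100,1001-0
  m38 ⊆ 10-110,1001-0
  m45 ⊆ 1-1101 [E]
  m46 ⊆ 1-1110,10-110
  m49 ⊆ -10001 [E]
  m55 ⊆ -10111 [E]
  m58 ⊆ 111-10 [E]
  m61 ⊆ 1-1101 [E]
  m62 ⊆ 1-1110,111-10
E = {-10001, -10111, 001010, 01-000, 1-1101, 111-10}

6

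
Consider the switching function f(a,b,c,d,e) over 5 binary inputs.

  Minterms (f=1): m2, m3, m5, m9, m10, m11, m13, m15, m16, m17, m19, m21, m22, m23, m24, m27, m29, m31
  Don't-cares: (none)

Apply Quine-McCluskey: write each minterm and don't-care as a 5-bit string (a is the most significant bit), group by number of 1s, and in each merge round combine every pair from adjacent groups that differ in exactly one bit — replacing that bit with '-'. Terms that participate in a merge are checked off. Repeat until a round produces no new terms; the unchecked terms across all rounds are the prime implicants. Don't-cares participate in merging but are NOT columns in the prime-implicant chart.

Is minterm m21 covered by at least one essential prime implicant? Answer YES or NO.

[col 0] 00010*, 00011*, 00101*, 01001*, 01010*, 01011*, 01101*, 01111*, 10000*, 10001*, 10011*, 10101*, 10110*, 10111*, 11000*, 11011*, 11101*, 11111*
[col 1] -0011*, -0101*, -1011*, -1101*, -1111*, 0-010*, 0-011*, 0-101*, 0001-*, 01-01*, 01-11*, 010-1*, 0101-*, 011-1*, 1-000, 1-011*, 1-101*, 1-111*, 10-01*, 10-11*, 100-1*, 1000-, 101-1*, 1011-, 11-11*, 111-1*
[col 2] --011, --101, -1-11, -11-1, 0-01-, 01--1, 1--11, 1-1-1, 10--1
Prime implicants: --011, --101, -1-11, -11-1, 0-01-, 01--1, 1--11, 1-000, 1-1-1, 10--1, 1000-, 1011-
PI chart (minterm → PIs covering it):
  2 | 0-01-  (sole → essential)
  3 | --011,0-01-
  5 | --101  (sole → essential)
  9 | 01--1  (sole → essential)
  10 | 0-01-  (sole → essential)
  11 | --011,-1-11,0-01-,01--1
  13 | --101,-11-1,01--1
  15 | -1-11,-11-1,01--1
  16 | 1-000,1000-
  17 | 10--1,1000-
  19 | --011,1--11,10--1
  21 | --101,1-1-1,10--1
  22 | 1011-  (sole → essential)
  23 | 1--11,1-1-1,10--1,1011-
  24 | 1-000  (sole → essential)
  27 | --011,-1-11,1--11
  29 | --101,-11-1,1-1-1
  31 | -1-11,-11-1,1--11,1-1-1
Essential prime implicants: --101, 0-01-, 01--1, 1-000, 1011-

YES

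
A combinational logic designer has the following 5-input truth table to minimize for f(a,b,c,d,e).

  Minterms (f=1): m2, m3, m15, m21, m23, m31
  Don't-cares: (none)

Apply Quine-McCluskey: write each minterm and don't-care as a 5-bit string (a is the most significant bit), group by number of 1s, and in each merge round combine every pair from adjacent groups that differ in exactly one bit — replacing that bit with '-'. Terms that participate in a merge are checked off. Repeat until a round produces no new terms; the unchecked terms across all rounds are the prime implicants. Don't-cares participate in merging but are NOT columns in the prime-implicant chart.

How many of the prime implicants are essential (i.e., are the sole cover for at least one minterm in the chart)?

3

Round 0: 00010✓ 00011✓ 01111✓ 10101✓ 10111✓ 11111✓
Round 1: -1111 0001- 1-111 101-1
PIs = {-1111, 0001-, 1-111, 101-1}
Coverage chart:
  m2: 0001- ←essential
  m3: 0001- ←essential
  m15: -1111 ←essential
  m21: 101-1 ←essential
  m23: 1-111,101-1
  m31: -1111,1-111
Essential: -1111, 0001-, 101-1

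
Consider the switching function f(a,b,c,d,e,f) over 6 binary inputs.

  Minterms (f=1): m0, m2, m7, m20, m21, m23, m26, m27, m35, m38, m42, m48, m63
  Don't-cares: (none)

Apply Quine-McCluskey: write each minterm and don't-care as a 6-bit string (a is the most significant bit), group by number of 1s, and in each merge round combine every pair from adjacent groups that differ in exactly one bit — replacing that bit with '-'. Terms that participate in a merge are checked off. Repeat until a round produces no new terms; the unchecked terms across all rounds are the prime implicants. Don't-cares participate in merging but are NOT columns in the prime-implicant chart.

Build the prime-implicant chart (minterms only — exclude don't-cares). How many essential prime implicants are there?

9

size-2^0 implicants → 000000(✓)  000010(✓)  000111(✓)  010100(✓)  010101(✓)  010111(✓)  011010(✓)  011011(✓)  100011  100110  101010  110000  111111
size-2^1 implicants → 0-0111  0000-0  0101-1  01010-  01101-
Unchecked terms (primes): 0-0111, 0000-0, 0101-1, 01010-, 01101-, 100011, 100110, 101010, 110000, 111111
Minterm coverage:
  m0 ⊆ 0000-0 [E]
  m2 ⊆ 0000-0 [E]
  m7 ⊆ 0-0111 [E]
  m20 ⊆ 01010- [E]
  m21 ⊆ 0101-1,01010-
  m23 ⊆ 0-0111,0101-1
  m26 ⊆ 01101- [E]
  m27 ⊆ 01101- [E]
  m35 ⊆ 100011 [E]
  m38 ⊆ 100110 [E]
  m42 ⊆ 101010 [E]
  m48 ⊆ 110000 [E]
  m63 ⊆ 111111 [E]
E = {0-0111, 0000-0, 01010-, 01101-, 100011, 100110, 101010, 110000, 111111}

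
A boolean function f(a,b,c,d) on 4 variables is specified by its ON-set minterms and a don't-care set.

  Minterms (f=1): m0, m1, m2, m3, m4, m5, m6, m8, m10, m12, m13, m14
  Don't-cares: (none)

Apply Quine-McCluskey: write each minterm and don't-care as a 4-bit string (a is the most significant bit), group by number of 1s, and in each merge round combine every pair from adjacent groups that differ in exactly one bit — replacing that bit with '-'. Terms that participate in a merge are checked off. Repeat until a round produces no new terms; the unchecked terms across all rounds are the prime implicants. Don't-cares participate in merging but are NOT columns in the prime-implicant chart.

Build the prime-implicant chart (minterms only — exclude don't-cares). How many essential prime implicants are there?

[col 0] 0000*, 0001*, 0010*, 0011*, 0100*, 0101*, 0110*, 1000*, 1010*, 1100*, 1101*, 1110*
[col 1] -000*, -010*, -100*, -101*, -110*, 0-00*, 0-01*, 0-10*, 00-0*, 00-1*, 000-*, 001-*, 01-0*, 010-*, 1-00*, 1-10*, 10-0*, 11-0*, 110-*
[col 2] --00*, --10*, -0-0*, -1-0*, -10-, 0--0*, 0-0-, 00--, 1--0*
[col 3] ---0
Prime implicants: ---0, -10-, 0-0-, 00--
PI chart (minterm → PIs covering it):
  0 | ---0,0-0-,00--
  1 | 0-0-,00--
  2 | ---0,00--
  3 | 00--  (sole → essential)
  4 | ---0,-10-,0-0-
  5 | -10-,0-0-
  6 | ---0  (sole → essential)
  8 | ---0  (sole → essential)
  10 | ---0  (sole → essential)
  12 | ---0,-10-
  13 | -10-  (sole → essential)
  14 | ---0  (sole → essential)
Essential prime implicants: ---0, -10-, 00--

3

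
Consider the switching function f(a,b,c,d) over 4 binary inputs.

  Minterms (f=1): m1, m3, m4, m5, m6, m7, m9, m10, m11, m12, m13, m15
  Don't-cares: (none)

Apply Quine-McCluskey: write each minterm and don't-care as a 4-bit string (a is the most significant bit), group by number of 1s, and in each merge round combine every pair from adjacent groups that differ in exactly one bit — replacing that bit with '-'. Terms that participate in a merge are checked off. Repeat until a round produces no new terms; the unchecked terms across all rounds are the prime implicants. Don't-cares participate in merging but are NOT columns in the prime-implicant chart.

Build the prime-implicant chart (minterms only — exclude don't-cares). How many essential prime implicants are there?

4

[col 0] 0001*, 0011*, 0100*, 0101*, 0110*, 0111*, 1001*, 1010*, 1011*, 1100*, 1101*, 1111*
[col 1] -001*, -011*, -100*, -101*, -111*, 0-01*, 0-11*, 00-1*, 01-0*, 01-1*, 010-*, 011-*, 1-01*, 1-11*, 10-1*, 101-, 11-1*, 110-*
[col 2] --01*, --11*, -0-1*, -1-1*, -10-, 0--1*, 01--, 1--1*
[col 3] ---1
Prime implicants: ---1, -10-, 01--, 101-
PI chart (minterm → PIs covering it):
  1 | ---1  (sole → essential)
  3 | ---1  (sole → essential)
  4 | -10-,01--
  5 | ---1,-10-,01--
  6 | 01--  (sole → essential)
  7 | ---1,01--
  9 | ---1  (sole → essential)
  10 | 101-  (sole → essential)
  11 | ---1,101-
  12 | -10-  (sole → essential)
  13 | ---1,-10-
  15 | ---1  (sole → essential)
Essential prime implicants: ---1, -10-, 01--, 101-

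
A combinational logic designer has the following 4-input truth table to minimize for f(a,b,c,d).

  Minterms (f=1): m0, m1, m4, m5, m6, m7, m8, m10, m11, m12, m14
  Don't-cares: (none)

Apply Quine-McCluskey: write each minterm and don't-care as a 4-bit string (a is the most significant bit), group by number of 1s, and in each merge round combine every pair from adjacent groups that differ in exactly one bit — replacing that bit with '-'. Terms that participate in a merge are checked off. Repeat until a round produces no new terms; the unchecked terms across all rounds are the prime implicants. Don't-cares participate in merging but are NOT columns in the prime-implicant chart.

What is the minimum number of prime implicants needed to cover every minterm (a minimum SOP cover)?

[col 0] 0000*, 0001*, 0100*, 0101*, 0110*, 0111*, 1000*, 1010*, 1011*, 1100*, 1110*
[col 1] -000*, -100*, -110*, 0-00*, 0-01*, 000-*, 01-0*, 01-1*, 010-*, 011-*, 1-00*, 1-10*, 10-0*, 101-, 11-0*
[col 2] --00, -1-0, 0-0-, 01--, 1--0
Prime implicants: --00, -1-0, 0-0-, 01--, 1--0, 101-
PI chart (minterm → PIs covering it):
  0 | --00,0-0-
  1 | 0-0-  (sole → essential)
  4 | --00,-1-0,0-0-,01--
  5 | 0-0-,01--
  6 | -1-0,01--
  7 | 01--  (sole → essential)
  8 | --00,1--0
  10 | 1--0,101-
  11 | 101-  (sole → essential)
  12 | --00,-1-0,1--0
  14 | -1-0,1--0
Essential prime implicants: 0-0-, 01--, 101-
Petrick residual → 1--0
Minimum SOP uses 4 PIs: a'c' + a'b + ad' + ab'c

4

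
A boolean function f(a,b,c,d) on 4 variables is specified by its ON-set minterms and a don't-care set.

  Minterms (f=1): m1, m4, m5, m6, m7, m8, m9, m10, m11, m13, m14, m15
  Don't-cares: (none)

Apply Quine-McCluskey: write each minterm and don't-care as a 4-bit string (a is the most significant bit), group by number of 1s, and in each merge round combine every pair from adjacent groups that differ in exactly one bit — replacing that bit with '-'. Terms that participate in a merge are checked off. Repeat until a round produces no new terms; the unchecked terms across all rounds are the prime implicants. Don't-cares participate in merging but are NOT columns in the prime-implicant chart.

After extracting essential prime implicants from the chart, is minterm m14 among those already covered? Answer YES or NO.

NO

[col 0] 0001*, 0100*, 0101*, 0110*, 0111*, 1000*, 1001*, 1010*, 1011*, 1101*, 1110*, 1111*
[col 1] -001*, -101*, -110*, -111*, 0-01*, 01-0*, 01-1*, 010-*, 011-*, 1-01*, 1-10*, 1-11*, 10-0*, 10-1*, 100-*, 101-*, 11-1*, 111-*
[col 2] --01, -1-1, -11-, 01--, 1--1, 1-1-, 10--
Prime implicants: --01, -1-1, -11-, 01--, 1--1, 1-1-, 10--
PI chart (minterm → PIs covering it):
  1 | --01  (sole → essential)
  4 | 01--  (sole → essential)
  5 | --01,-1-1,01--
  6 | -11-,01--
  7 | -1-1,-11-,01--
  8 | 10--  (sole → essential)
  9 | --01,1--1,10--
  10 | 1-1-,10--
  11 | 1--1,1-1-,10--
  13 | --01,-1-1,1--1
  14 | -11-,1-1-
  15 | -1-1,-11-,1--1,1-1-
Essential prime implicants: --01, 01--, 10--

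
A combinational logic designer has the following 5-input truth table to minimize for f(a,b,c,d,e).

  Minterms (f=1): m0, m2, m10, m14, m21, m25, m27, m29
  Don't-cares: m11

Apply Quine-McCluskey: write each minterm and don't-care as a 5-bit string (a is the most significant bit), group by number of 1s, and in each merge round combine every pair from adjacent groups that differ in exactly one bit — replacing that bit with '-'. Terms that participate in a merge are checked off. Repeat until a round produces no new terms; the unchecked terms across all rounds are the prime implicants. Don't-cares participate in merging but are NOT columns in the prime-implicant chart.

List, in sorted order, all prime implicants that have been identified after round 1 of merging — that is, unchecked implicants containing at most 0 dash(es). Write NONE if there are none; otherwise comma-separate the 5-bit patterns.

NONE

[col 0] 00000*, 00010*, 01010*, 01011*, 01110*, 10101*, 11001*, 11011*, 11101*
[col 1] -1011, 0-010, 000-0, 01-10, 0101-, 1-101, 11-01, 110-1
Prime implicants: -1011, 0-010, 000-0, 01-10, 0101-, 1-101, 11-01, 110-1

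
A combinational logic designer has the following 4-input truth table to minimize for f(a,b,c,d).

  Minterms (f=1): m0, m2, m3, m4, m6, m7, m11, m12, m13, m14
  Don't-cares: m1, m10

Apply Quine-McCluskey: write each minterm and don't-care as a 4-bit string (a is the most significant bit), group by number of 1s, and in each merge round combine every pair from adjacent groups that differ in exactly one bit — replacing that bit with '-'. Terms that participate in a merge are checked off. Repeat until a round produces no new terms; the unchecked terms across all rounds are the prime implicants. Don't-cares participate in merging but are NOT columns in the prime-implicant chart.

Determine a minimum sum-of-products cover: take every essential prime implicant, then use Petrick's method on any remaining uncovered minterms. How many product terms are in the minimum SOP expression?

size-2^0 implicants → 0000(✓)  0001(✓)  0010(✓)  0011(✓)  0100(✓)  0110(✓)  0111(✓)  1010(✓)  1011(✓)  1100(✓)  1101(✓)  1110(✓)
size-2^1 implicants → -010(✓)  -011(✓)  -100(✓)  -110(✓)  0-00(✓)  0-10(✓)  0-11(✓)  00-0(✓)  00-1(✓)  000-(✓)  001-(✓)  01-0(✓)  011-(✓)  1-10(✓)  101-(✓)  11-0(✓)  110-
size-2^2 implicants → --10  -01-  -1-0  0--0  0-1-  00--
Unchecked terms (primes): --10, -01-, -1-0, 0--0, 0-1-, 00--, 110-
Minterm coverage:
  m0 ⊆ 0--0,00--
  m2 ⊆ --10,-01-,0--0,0-1-,00--
  m3 ⊆ -01-,0-1-,00--
  m4 ⊆ -1-0,0--0
  m6 ⊆ --10,-1-0,0--0,0-1-
  m7 ⊆ 0-1- [E]
  m11 ⊆ -01- [E]
  m12 ⊆ -1-0,110-
  m13 ⊆ 110- [E]
  m14 ⊆ --10,-1-0
E = {-01-, 0-1-, 110-}
Petrick residual → --10, 0--0
Cover = cd' + b'c + a'd' + a'c + abc'  |cover|=5

5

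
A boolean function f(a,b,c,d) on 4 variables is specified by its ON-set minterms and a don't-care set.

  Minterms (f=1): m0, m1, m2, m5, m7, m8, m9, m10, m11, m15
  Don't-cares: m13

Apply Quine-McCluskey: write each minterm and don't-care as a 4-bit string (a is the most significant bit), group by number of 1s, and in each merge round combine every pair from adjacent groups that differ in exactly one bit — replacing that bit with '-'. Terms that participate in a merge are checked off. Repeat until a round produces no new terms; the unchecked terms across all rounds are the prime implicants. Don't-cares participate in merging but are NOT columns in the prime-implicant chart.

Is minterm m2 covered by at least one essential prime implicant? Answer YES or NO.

YES

size-2^0 implicants → 0000(✓)  0001(✓)  0010(✓)  0101(✓)  0111(✓)  1000(✓)  1001(✓)  1010(✓)  1011(✓)  1101(✓)  1111(✓)
size-2^1 implicants → -000(✓)  -001(✓)  -010(✓)  -101(✓)  -111(✓)  0-01(✓)  00-0(✓)  000-(✓)  01-1(✓)  1-01(✓)  1-11(✓)  10-0(✓)  10-1(✓)  100-(✓)  101-(✓)  11-1(✓)
size-2^2 implicants → --01  -0-0  -00-  -1-1  1--1  10--
Unchecked terms (primes): --01, -0-0, -00-, -1-1, 1--1, 10--
Minterm coverage:
  m0 ⊆ -0-0,-00-
  m1 ⊆ --01,-00-
  m2 ⊆ -0-0 [E]
  m5 ⊆ --01,-1-1
  m7 ⊆ -1-1 [E]
  m8 ⊆ -0-0,-00-,10--
  m9 ⊆ --01,-00-,1--1,10--
  m10 ⊆ -0-0,10--
  m11 ⊆ 1--1,10--
  m15 ⊆ -1-1,1--1
E = {-0-0, -1-1}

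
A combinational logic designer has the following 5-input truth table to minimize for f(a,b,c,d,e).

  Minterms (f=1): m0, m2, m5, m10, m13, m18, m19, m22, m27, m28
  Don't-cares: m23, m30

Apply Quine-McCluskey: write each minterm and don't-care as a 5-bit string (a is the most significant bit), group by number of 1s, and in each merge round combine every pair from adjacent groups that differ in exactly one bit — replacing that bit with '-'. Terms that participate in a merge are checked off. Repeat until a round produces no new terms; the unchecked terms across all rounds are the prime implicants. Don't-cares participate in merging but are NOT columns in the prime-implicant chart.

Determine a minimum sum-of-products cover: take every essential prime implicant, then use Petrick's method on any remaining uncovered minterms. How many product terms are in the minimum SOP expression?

[col 0] 00000*, 00010*, 00101*, 01010*, 01101*, 10010*, 10011*, 10110*, 10111*, 11011*, 11100*, 11110*
[col 1] -0010, 0-010, 0-101, 000-0, 1-011, 1-110, 10-10*, 10-11*, 1001-*, 1011-*, 111-0
[col 2] 10-1-
Prime implicants: -0010, 0-010, 0-101, 000-0, 1-011, 1-110, 10-1-, 111-0
PI chart (minterm → PIs covering it):
  0 | 000-0  (sole → essential)
  2 | -0010,0-010,000-0
  5 | 0-101  (sole → essential)
  10 | 0-010  (sole → essential)
  13 | 0-101  (sole → essential)
  18 | -0010,10-1-
  19 | 1-011,10-1-
  22 | 1-110,10-1-
  27 | 1-011  (sole → essential)
  28 | 111-0  (sole → essential)
Essential prime implicants: 0-010, 0-101, 000-0, 1-011, 111-0
Petrick residual → 10-1-
Minimum SOP uses 6 PIs: a'c'de' + a'cd'e + a'b'c'e' + ac'de + ab'd + abce'

6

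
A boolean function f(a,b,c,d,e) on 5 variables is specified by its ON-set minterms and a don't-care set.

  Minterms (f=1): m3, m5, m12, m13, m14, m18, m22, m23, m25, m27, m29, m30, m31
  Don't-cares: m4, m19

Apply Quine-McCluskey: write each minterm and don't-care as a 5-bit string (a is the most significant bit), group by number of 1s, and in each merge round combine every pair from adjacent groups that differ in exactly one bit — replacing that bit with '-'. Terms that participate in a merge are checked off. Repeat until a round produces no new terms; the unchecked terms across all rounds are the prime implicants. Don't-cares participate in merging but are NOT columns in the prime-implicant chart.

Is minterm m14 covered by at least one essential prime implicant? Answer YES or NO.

[col 0] 00011*, 00100*, 00101*, 01100*, 01101*, 01110*, 10010*, 10011*, 10110*, 10111*, 11001*, 11011*, 11101*, 11110*, 11111*
[col 1] -0011, -1101, -1110, 0-100*, 0-101*, 0010-*, 011-0, 0110-*, 1-011*, 1-110*, 1-111*, 10-10*, 10-11*, 1001-*, 1011-*, 11-01*, 11-11*, 110-1*, 111-1*, 1111-*
[col 2] 0-10-, 1--11, 1-11-, 10-1-, 11--1
Prime implicants: -0011, -1101, -1110, 0-10-, 011-0, 1--11, 1-11-, 10-1-, 11--1
PI chart (minterm → PIs covering it):
  3 | -0011  (sole → essential)
  5 | 0-10-  (sole → essential)
  12 | 0-10-,011-0
  13 | -1101,0-10-
  14 | -1110,011-0
  18 | 10-1-  (sole → essential)
  22 | 1-11-,10-1-
  23 | 1--11,1-11-,10-1-
  25 | 11--1  (sole → essential)
  27 | 1--11,11--1
  29 | -1101,11--1
  30 | -1110,1-11-
  31 | 1--11,1-11-,11--1
Essential prime implicants: -0011, 0-10-, 10-1-, 11--1

NO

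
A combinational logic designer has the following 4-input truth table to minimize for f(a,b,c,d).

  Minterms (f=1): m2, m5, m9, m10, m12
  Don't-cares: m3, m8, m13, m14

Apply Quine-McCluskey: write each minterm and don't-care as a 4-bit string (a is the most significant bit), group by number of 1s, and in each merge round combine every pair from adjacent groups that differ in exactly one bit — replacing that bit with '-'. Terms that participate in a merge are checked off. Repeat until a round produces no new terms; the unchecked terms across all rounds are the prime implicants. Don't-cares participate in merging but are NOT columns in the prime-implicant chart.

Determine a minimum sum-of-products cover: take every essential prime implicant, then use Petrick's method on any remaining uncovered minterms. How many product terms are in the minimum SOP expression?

3

size-2^0 implicants → 0010(✓)  0011(✓)  0101(✓)  1000(✓)  1001(✓)  1010(✓)  1100(✓)  1101(✓)  1110(✓)
size-2^1 implicants → -010  -101  001-  1-00(✓)  1-01(✓)  1-10(✓)  10-0(✓)  100-(✓)  11-0(✓)  110-(✓)
size-2^2 implicants → 1--0  1-0-
Unchecked terms (primes): -010, -101, 001-, 1--0, 1-0-
Minterm coverage:
  m2 ⊆ -010,001-
  m5 ⊆ -101 [E]
  m9 ⊆ 1-0- [E]
  m10 ⊆ -010,1--0
  m12 ⊆ 1--0,1-0-
E = {-101, 1-0-}
Petrick residual → -010
Cover = b'cd' + bc'd + ac'  |cover|=3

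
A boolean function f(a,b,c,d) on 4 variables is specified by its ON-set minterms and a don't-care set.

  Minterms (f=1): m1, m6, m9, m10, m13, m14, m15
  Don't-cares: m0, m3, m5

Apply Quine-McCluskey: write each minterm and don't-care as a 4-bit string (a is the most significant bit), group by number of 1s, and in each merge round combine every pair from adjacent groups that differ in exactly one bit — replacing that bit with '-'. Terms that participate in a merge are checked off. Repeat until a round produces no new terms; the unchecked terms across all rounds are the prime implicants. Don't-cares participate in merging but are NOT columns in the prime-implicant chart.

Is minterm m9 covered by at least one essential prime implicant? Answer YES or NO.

[col 0] 0000*, 0001*, 0011*, 0101*, 0110*, 1001*, 1010*, 1101*, 1110*, 1111*
[col 1] -001*, -101*, -110, 0-01*, 00-1, 000-, 1-01*, 1-10, 11-1, 111-
[col 2] --01
Prime implicants: --01, -110, 00-1, 000-, 1-10, 11-1, 111-
PI chart (minterm → PIs covering it):
  1 | --01,00-1,000-
  6 | -110  (sole → essential)
  9 | --01  (sole → essential)
  10 | 1-10  (sole → essential)
  13 | --01,11-1
  14 | -110,1-10,111-
  15 | 11-1,111-
Essential prime implicants: --01, -110, 1-10

YES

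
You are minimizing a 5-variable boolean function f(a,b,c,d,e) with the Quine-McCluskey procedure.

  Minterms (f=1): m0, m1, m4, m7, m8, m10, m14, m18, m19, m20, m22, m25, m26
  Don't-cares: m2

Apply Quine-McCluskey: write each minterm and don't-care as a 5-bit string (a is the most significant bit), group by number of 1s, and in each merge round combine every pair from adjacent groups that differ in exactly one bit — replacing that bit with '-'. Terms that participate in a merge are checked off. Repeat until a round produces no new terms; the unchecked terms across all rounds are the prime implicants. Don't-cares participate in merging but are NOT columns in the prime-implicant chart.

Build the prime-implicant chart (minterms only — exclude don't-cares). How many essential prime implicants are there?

7

size-2^0 implicants → 00000(✓)  00001(✓)  00010(✓)  00100(✓)  00111  01000(✓)  01010(✓)  01110(✓)  10010(✓)  10011(✓)  10100(✓)  10110(✓)  11001  11010(✓)
size-2^1 implicants → -0010(✓)  -0100  -1010(✓)  0-000(✓)  0-010(✓)  00-00  000-0(✓)  0000-  01-10  010-0(✓)  1-010(✓)  10-10  1001-  101-0
size-2^2 implicants → --010  0-0-0
Unchecked terms (primes): --010, -0100, 0-0-0, 00-00, 0000-, 00111, 01-10, 10-10, 1001-, 101-0, 11001
Minterm coverage:
  m0 ⊆ 0-0-0,00-00,0000-
  m1 ⊆ 0000- [E]
  m4 ⊆ -0100,00-00
  m7 ⊆ 00111 [E]
  m8 ⊆ 0-0-0 [E]
  m10 ⊆ --010,0-0-0,01-10
  m14 ⊆ 01-10 [E]
  m18 ⊆ --010,10-10,1001-
  m19 ⊆ 1001- [E]
  m20 ⊆ -0100,101-0
  m22 ⊆ 10-10,101-0
  m25 ⊆ 11001 [E]
  m26 ⊆ --010 [E]
E = {--010, 0-0-0, 0000-, 00111, 01-10, 1001-, 11001}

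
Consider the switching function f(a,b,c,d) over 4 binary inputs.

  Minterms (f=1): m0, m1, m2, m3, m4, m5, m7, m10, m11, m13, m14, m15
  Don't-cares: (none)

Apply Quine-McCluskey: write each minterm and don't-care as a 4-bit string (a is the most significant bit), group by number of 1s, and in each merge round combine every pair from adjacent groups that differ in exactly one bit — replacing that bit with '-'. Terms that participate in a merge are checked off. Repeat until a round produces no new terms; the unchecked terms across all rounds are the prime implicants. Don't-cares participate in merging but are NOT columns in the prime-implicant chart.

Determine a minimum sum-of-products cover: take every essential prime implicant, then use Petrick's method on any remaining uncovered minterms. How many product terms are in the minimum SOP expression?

Round 0: 0000✓ 0001✓ 0010✓ 0011✓ 0100✓ 0101✓ 0111✓ 1010✓ 1011✓ 1101✓ 1110✓ 1111✓
Round 1: -010✓ -011✓ -101✓ -111✓ 0-00✓ 0-01✓ 0-11✓ 00-0✓ 00-1✓ 000-✓ 001-✓ 01-1✓ 010-✓ 1-10✓ 1-11✓ 101-✓ 11-1✓ 111-✓
Round 2: --11 -01- -1-1 0--1 0-0- 00-- 1-1-
PIs = {--11, -01-, -1-1, 0--1, 0-0-, 00--, 1-1-}
Coverage chart:
  m0: 0-0-,00--
  m1: 0--1,0-0-,00--
  m2: -01-,00--
  m3: --11,-01-,0--1,00--
  m4: 0-0- ←essential
  m5: -1-1,0--1,0-0-
  m7: --11,-1-1,0--1
  m10: -01-,1-1-
  m11: --11,-01-,1-1-
  m13: -1-1 ←essential
  m14: 1-1- ←essential
  m15: --11,-1-1,1-1-
Essential: -1-1, 0-0-, 1-1-
Petrick residual → -01-
Min cover (4 terms): b'c + bd + a'c' + ac

4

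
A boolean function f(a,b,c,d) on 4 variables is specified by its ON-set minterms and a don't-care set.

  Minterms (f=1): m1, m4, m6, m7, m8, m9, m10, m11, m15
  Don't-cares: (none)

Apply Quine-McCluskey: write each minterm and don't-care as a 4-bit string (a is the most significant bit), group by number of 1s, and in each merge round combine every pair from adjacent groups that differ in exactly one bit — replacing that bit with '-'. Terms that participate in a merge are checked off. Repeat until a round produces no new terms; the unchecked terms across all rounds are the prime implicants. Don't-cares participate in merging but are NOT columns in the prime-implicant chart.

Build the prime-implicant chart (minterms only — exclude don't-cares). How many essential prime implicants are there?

3

size-2^0 implicants → 0001(✓)  0100(✓)  0110(✓)  0111(✓)  1000(✓)  1001(✓)  1010(✓)  1011(✓)  1111(✓)
size-2^1 implicants → -001  -111  01-0  011-  1-11  10-0(✓)  10-1(✓)  100-(✓)  101-(✓)
size-2^2 implicants → 10--
Unchecked terms (primes): -001, -111, 01-0, 011-, 1-11, 10--
Minterm coverage:
  m1 ⊆ -001 [E]
  m4 ⊆ 01-0 [E]
  m6 ⊆ 01-0,011-
  m7 ⊆ -111,011-
  m8 ⊆ 10-- [E]
  m9 ⊆ -001,10--
  m10 ⊆ 10-- [E]
  m11 ⊆ 1-11,10--
  m15 ⊆ -111,1-11
E = {-001, 01-0, 10--}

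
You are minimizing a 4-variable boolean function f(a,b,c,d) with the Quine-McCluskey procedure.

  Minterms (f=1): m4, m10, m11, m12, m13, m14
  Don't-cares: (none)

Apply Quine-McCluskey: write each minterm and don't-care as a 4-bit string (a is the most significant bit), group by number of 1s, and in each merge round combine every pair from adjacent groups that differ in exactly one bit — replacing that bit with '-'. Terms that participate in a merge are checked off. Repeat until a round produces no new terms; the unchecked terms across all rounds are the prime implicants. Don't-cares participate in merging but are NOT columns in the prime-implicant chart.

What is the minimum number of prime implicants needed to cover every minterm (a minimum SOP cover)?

[col 0] 0100*, 1010*, 1011*, 1100*, 1101*, 1110*
[col 1] -100, 1-10, 101-, 11-0, 110-
Prime implicants: -100, 1-10, 101-, 11-0, 110-
PI chart (minterm → PIs covering it):
  4 | -100  (sole → essential)
  10 | 1-10,101-
  11 | 101-  (sole → essential)
  12 | -100,11-0,110-
  13 | 110-  (sole → essential)
  14 | 1-10,11-0
Essential prime implicants: -100, 101-, 110-
Petrick residual → 1-10
Minimum SOP uses 4 PIs: bc'd' + acd' + ab'c + abc'

4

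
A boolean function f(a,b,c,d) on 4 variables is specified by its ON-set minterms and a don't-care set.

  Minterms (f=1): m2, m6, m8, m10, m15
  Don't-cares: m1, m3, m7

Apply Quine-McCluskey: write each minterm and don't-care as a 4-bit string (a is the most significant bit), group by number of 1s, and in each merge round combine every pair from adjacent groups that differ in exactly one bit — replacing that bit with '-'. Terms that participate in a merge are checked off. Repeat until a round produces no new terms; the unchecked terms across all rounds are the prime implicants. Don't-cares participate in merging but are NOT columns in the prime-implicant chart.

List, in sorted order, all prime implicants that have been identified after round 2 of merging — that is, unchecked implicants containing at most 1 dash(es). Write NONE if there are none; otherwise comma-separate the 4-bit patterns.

[col 0] 0001*, 0010*, 0011*, 0110*, 0111*, 1000*, 1010*, 1111*
[col 1] -010, -111, 0-10*, 0-11*, 00-1, 001-*, 011-*, 10-0
[col 2] 0-1-
Prime implicants: -010, -111, 0-1-, 00-1, 10-0

-010, -111, 00-1, 10-0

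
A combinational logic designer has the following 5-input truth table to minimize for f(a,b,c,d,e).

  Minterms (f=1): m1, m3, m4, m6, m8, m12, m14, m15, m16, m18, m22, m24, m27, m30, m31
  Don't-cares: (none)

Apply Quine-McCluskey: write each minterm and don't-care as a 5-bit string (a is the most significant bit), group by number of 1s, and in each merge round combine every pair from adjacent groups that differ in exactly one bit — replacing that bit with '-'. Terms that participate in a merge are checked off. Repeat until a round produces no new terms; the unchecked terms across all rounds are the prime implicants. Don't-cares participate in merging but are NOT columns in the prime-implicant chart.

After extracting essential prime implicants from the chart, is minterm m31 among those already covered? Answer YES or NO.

Round 0: 00001✓ 00011✓ 00100✓ 00110✓ 01000✓ 01100✓ 01110✓ 01111✓ 10000✓ 10010✓ 10110✓ 11000✓ 11011✓ 11110✓ 11111✓
Round 1: -0110✓ -1000 -1110✓ -1111✓ 0-100✓ 0-110✓ 000-1 001-0✓ 01-00 011-0✓ 0111-✓ 1-000 1-110✓ 10-10 100-0 11-11 1111-✓
Round 2: --110 -111- 0-1-0
PIs = {--110, -1000, -111-, 0-1-0, 000-1, 01-00, 1-000, 10-10, 100-0, 11-11}
Coverage chart:
  m1: 000-1 ←essential
  m3: 000-1 ←essential
  m4: 0-1-0 ←essential
  m6: --110,0-1-0
  m8: -1000,01-00
  m12: 0-1-0,01-00
  m14: --110,-111-,0-1-0
  m15: -111- ←essential
  m16: 1-000,100-0
  m18: 10-10,100-0
  m22: --110,10-10
  m24: -1000,1-000
  m27: 11-11 ←essential
  m30: --110,-111-
  m31: -111-,11-11
Essential: -111-, 0-1-0, 000-1, 11-11

YES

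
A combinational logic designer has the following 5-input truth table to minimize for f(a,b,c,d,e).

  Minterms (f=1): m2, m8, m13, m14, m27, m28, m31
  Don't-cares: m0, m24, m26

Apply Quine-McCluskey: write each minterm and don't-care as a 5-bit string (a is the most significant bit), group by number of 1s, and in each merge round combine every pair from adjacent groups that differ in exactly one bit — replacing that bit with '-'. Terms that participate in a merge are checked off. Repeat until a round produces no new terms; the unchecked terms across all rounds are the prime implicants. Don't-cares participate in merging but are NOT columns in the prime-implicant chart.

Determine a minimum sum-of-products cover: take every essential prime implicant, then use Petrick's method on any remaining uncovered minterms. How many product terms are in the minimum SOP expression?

6

[col 0] 00000*, 00010*, 01000*, 01101, 01110, 11000*, 11010*, 11011*, 11100*, 11111*
[col 1] -1000, 0-000, 000-0, 11-00, 11-11, 110-0, 1101-
Prime implicants: -1000, 0-000, 000-0, 01101, 01110, 11-00, 11-11, 110-0, 1101-
PI chart (minterm → PIs covering it):
  2 | 000-0  (sole → essential)
  8 | -1000,0-000
  13 | 01101  (sole → essential)
  14 | 01110  (sole → essential)
  27 | 11-11,1101-
  28 | 11-00  (sole → essential)
  31 | 11-11  (sole → essential)
Essential prime implicants: 000-0, 01101, 01110, 11-00, 11-11
Petrick residual → -1000
Minimum SOP uses 6 PIs: bc'd'e' + a'b'c'e' + a'bcd'e + a'bcde' + abd'e' + abde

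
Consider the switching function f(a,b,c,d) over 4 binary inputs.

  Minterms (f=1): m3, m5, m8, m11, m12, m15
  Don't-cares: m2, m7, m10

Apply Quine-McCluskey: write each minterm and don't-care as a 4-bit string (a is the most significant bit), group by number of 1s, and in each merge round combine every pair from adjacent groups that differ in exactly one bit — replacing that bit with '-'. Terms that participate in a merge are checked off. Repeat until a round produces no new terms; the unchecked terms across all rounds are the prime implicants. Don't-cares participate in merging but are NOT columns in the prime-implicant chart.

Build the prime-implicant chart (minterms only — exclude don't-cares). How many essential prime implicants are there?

[col 0] 0010*, 0011*, 0101*, 0111*, 1000*, 1010*, 1011*, 1100*, 1111*
[col 1] -010*, -011*, -111*, 0-11*, 001-*, 01-1, 1-00, 1-11*, 10-0, 101-*
[col 2] --11, -01-
Prime implicants: --11, -01-, 01-1, 1-00, 10-0
PI chart (minterm → PIs covering it):
  3 | --11,-01-
  5 | 01-1  (sole → essential)
  8 | 1-00,10-0
  11 | --11,-01-
  12 | 1-00  (sole → essential)
  15 | --11  (sole → essential)
Essential prime implicants: --11, 01-1, 1-00

3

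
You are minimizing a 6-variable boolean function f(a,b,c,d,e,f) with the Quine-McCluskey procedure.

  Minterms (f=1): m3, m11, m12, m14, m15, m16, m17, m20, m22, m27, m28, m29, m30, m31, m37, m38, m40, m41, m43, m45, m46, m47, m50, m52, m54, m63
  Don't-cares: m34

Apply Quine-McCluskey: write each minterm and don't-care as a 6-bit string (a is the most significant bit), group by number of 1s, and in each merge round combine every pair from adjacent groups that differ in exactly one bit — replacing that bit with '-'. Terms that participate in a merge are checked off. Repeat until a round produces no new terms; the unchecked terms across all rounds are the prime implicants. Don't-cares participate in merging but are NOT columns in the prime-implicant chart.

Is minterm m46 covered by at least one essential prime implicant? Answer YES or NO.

size-2^0 implicants → 000011(✓)  001011(✓)  001100(✓)  001110(✓)  001111(✓)  010000(✓)  010001(✓)  010100(✓)  010110(✓)  011011(✓)  011100(✓)  011101(✓)  011110(✓)  011111(✓)  100010(✓)  100101(✓)  100110(✓)  101000(✓)  101001(✓)  101011(✓)  101101(✓)  101110(✓)  101111(✓)  110010(✓)  110100(✓)  110110(✓)  111111(✓)
size-2^1 implicants → -01011(✓)  -01110(✓)  -01111(✓)  -10100(✓)  -10110(✓)  -11111(✓)  0-1011(✓)  0-1100(✓)  0-1110(✓)  0-1111(✓)  00-011  001-11(✓)  0011-0(✓)  00111-(✓)  01-100(✓)  01-110(✓)  010-00  01000-  0101-0(✓)  011-11(✓)  0111-0(✓)  0111-1(✓)  01110-(✓)  01111-(✓)  1-0010(✓)  1-0110(✓)  1-1111(✓)  10-101  10-110  100-10(✓)  101-01(✓)  101-11(✓)  1010-1(✓)  10100-  1011-1(✓)  10111-(✓)  110-10(✓)  1101-0(✓)
size-2^2 implicants → --1111  -01-11  -0111-  -101-0  0-1-11  0-11-0  0-111-  01-1-0  0111--  1-0-10  101--1
Unchecked terms (primes): --1111, -01-11, -0111-, -101-0, 0-1-11, 0-11-0, 0-111-, 00-011, 01-1-0, 010-00, 01000-, 0111--, 1-0-10, 10-101, 10-110, 101--1, 10100-
Minterm coverage:
  m3 ⊆ 00-011 [E]
  m11 ⊆ -01-11,0-1-11,00-011
  m12 ⊆ 0-11-0 [E]
  m14 ⊆ -0111-,0-11-0,0-111-
  m15 ⊆ --1111,-01-11,-0111-,0-1-11,0-111-
  m16 ⊆ 010-00,01000-
  m17 ⊆ 01000- [E]
  m20 ⊆ -101-0,01-1-0,010-00
  m22 ⊆ -101-0,01-1-0
  m27 ⊆ 0-1-11 [E]
  m28 ⊆ 0-11-0,01-1-0,0111--
  m29 ⊆ 0111-- [E]
  m30 ⊆ 0-11-0,0-111-,01-1-0,0111--
  m31 ⊆ --1111,0-1-11,0-111-,0111--
  m37 ⊆ 10-101 [E]
  m38 ⊆ 1-0-10,10-110
  m40 ⊆ 10100- [E]
  m41 ⊆ 101--1,10100-
  m43 ⊆ -01-11,101--1
  m45 ⊆ 10-101,101--1
  m46 ⊆ -0111-,10-110
  m47 ⊆ --1111,-01-11,-0111-,101--1
  m50 ⊆ 1-0-10 [E]
  m52 ⊆ -101-0 [E]
  m54 ⊆ -101-0,1-0-10
  m63 ⊆ --1111 [E]
E = {--1111, -101-0, 0-1-11, 0-11-0, 00-011, 01000-, 0111--, 1-0-10, 10-101, 10100-}

NO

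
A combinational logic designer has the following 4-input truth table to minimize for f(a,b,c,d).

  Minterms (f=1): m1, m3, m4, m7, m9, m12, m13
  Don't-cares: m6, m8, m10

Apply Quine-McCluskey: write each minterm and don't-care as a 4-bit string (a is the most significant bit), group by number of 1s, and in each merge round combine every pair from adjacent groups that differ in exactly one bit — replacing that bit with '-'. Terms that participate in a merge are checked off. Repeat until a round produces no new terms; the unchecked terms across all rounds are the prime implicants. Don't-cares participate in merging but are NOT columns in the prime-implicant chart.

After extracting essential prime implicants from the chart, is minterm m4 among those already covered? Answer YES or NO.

NO

size-2^0 implicants → 0001(✓)  0011(✓)  0100(✓)  0110(✓)  0111(✓)  1000(✓)  1001(✓)  1010(✓)  1100(✓)  1101(✓)
size-2^1 implicants → -001  -100  0-11  00-1  01-0  011-  1-00(✓)  1-01(✓)  10-0  100-(✓)  110-(✓)
size-2^2 implicants → 1-0-
Unchecked terms (primes): -001, -100, 0-11, 00-1, 01-0, 011-, 1-0-, 10-0
Minterm coverage:
  m1 ⊆ -001,00-1
  m3 ⊆ 0-11,00-1
  m4 ⊆ -100,01-0
  m7 ⊆ 0-11,011-
  m9 ⊆ -001,1-0-
  m12 ⊆ -100,1-0-
  m13 ⊆ 1-0- [E]
E = {1-0-}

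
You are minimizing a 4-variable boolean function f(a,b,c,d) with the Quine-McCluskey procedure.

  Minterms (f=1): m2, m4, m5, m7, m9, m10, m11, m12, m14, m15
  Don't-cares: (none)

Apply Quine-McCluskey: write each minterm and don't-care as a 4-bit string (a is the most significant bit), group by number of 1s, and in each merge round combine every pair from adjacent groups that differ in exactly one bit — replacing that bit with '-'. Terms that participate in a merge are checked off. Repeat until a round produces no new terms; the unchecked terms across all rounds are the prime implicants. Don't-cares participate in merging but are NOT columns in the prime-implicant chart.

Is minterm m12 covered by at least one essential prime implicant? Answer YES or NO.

[col 0] 0010*, 0100*, 0101*, 0111*, 1001*, 1010*, 1011*, 1100*, 1110*, 1111*
[col 1] -010, -100, -111, 01-1, 010-, 1-10*, 1-11*, 10-1, 101-*, 11-0, 111-*
[col 2] 1-1-
Prime implicants: -010, -100, -111, 01-1, 010-, 1-1-, 10-1, 11-0
PI chart (minterm → PIs covering it):
  2 | -010  (sole → essential)
  4 | -100,010-
  5 | 01-1,010-
  7 | -111,01-1
  9 | 10-1  (sole → essential)
  10 | -010,1-1-
  11 | 1-1-,10-1
  12 | -100,11-0
  14 | 1-1-,11-0
  15 | -111,1-1-
Essential prime implicants: -010, 10-1

NO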